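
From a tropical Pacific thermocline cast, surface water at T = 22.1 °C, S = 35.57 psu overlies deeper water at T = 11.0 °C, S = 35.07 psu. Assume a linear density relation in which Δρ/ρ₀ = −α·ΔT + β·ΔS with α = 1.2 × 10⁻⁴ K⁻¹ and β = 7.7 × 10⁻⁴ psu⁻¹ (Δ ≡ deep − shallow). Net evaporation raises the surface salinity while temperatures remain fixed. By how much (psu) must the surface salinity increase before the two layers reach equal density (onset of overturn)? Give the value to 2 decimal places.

1.23 psu

Neutral buoyancy requires −α(T_deep − T_surf) + β(S_deep − S_surf′) = 0.
S_surf′ = S_deep − (α/β)·ΔT = 35.07 − (1.2 × 10⁻⁴/7.7 × 10⁻⁴)·(-11.1) = 36.7999 psu.
Increase required: 36.7999 − 35.57 = 1.2299 psu.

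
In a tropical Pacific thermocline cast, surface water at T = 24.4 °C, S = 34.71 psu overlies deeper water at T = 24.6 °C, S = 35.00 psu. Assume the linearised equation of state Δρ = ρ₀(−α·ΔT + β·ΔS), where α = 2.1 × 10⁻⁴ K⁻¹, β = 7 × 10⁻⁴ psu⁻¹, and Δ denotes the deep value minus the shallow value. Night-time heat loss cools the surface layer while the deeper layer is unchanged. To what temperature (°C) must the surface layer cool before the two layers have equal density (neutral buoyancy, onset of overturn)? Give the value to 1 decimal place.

23.6 °C

Neutral buoyancy requires Δρ = 0, i.e. −α(T_deep − T_surf′) + β(S_deep − S_surf) = 0.
T_surf′ = T_deep − (β/α)·ΔS = 24.6 − (7 × 10⁻⁴/2.1 × 10⁻⁴)·(+0.29) = 23.633 °C.
Cooling required: 24.4 − (23.633) = 0.767 °C.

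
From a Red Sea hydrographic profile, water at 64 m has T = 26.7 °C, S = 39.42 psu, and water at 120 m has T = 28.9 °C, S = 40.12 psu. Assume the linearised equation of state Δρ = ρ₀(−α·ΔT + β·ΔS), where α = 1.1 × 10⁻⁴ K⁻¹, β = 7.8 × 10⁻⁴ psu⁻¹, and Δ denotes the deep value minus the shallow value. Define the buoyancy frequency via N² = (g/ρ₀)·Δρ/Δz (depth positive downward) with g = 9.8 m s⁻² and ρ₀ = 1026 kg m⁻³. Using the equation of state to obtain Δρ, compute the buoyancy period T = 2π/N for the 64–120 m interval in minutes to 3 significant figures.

ΔT = +2.2 K, ΔS = +0.70 psu (deep − shallow).
Δρ/ρ₀ = −αΔT + βΔS = -2.42 × 10⁻⁴ + 5.46 × 10⁻⁴ = 3.04 × 10⁻⁴, so Δρ ≈ 0.3119 kg m⁻³.
N² = (g/ρ₀)·Δρ/Δz = g·(Δρ/ρ₀)/Δz = 9.8 × 3.04 × 10⁻⁴ / 56 = 5.3200 × 10⁻⁵ s⁻².
N = √(5.3200 × 10⁻⁵) = 7.2938 × 10⁻³ rad s⁻¹ → T = 2π/N = 861.44 s = 14.357 min ≈ 14.4 min.

14.4 min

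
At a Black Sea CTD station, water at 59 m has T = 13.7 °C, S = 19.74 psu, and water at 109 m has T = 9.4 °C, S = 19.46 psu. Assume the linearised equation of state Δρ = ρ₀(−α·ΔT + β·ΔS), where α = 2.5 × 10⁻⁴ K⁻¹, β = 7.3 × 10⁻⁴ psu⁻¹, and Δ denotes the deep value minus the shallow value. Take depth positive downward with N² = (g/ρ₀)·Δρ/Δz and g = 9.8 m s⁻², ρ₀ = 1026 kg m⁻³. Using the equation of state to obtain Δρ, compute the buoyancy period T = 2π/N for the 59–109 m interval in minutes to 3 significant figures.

8.02 min

ΔT = -4.3 K, ΔS = -0.28 psu (deep − shallow).
Δρ/ρ₀ = −αΔT + βΔS = 1.075 × 10⁻³ − 2.044 × 10⁻⁴ = 8.706 × 10⁻⁴, so Δρ ≈ 0.8932 kg m⁻³.
N² = (g/ρ₀)·Δρ/Δz = g·(Δρ/ρ₀)/Δz = 9.8 × 8.706 × 10⁻⁴ / 50 = 1.7064 × 10⁻⁴ s⁻².
N = √(1.7064 × 10⁻⁴) = 0.013063 rad s⁻¹ → T = 2π/N = 480.99 s = 8.0165 min ≈ 8.02 min.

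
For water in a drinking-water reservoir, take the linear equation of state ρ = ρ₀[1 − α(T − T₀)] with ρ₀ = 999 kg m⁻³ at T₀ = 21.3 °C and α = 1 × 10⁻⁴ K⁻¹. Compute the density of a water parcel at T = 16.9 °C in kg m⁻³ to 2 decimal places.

T − T₀ = -4.4 K.
Bracket = 1 − α·(-4.4) = 1 + (4.40 × 10⁻⁴) = 1.0004400.
ρ = 999 × 1.0004400 = 999.44 kg m⁻³.

999.44 kg m⁻³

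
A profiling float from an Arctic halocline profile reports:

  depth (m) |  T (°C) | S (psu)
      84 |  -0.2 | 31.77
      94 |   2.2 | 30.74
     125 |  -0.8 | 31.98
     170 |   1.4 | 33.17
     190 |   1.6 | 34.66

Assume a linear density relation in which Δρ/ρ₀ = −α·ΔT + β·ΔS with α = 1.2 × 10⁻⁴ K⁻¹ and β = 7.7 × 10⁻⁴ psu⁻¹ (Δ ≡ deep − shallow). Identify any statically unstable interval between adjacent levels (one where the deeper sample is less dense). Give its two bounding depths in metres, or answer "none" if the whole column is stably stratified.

Evaluate Δρ/ρ₀ = −αΔT + βΔS across each adjacent pair:
  84–94 m: −αΔT+βΔS = −(1.2 × 10⁻⁴)(+2.4)+(7.7 × 10⁻⁴)(-1.03) = -1.1 × 10⁻³ → UNSTABLE
  94–125 m: −αΔT+βΔS = −(1.2 × 10⁻⁴)(-3.0)+(7.7 × 10⁻⁴)(+1.24) = 1.3 × 10⁻³ → stable
  125–170 m: −αΔT+βΔS = −(1.2 × 10⁻⁴)(+2.2)+(7.7 × 10⁻⁴)(+1.19) = 6.5 × 10⁻⁴ → stable
  170–190 m: −αΔT+βΔS = −(1.2 × 10⁻⁴)(+0.2)+(7.7 × 10⁻⁴)(+1.49) = 1.1 × 10⁻³ → stable
The 84–94 m interval has Δρ < 0: lighter water underlies denser water.

84–94 m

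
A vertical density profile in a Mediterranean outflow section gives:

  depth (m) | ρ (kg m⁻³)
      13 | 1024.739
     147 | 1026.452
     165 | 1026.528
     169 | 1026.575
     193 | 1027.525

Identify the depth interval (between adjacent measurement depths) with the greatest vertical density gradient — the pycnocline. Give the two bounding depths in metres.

Compute the density gradient over each adjacent pair:
  13–147 m: Δρ/Δz = 1.713/134 = 0.013 kg m⁻⁴
  147–165 m: Δρ/Δz = 0.076/18 = 4.2 × 10⁻³ kg m⁻⁴
  165–169 m: Δρ/Δz = 0.047/4 = 0.012 kg m⁻⁴
  169–193 m: Δρ/Δz = 0.950/24 = 0.040 kg m⁻⁴
The largest gradient is in the 169–193 m interval — the pycnocline.

169–193 m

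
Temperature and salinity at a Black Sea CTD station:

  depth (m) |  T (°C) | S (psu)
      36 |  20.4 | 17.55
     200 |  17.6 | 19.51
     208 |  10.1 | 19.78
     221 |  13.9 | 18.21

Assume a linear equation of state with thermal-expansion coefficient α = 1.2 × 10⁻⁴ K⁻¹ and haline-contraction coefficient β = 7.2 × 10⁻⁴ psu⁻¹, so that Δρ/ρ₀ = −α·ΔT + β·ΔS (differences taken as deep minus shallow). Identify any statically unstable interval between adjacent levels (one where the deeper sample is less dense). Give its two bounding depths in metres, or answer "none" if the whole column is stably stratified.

208–221 m

Evaluate Δρ/ρ₀ = −αΔT + βΔS across each adjacent pair:
  36–200 m: −αΔT+βΔS = −(1.2 × 10⁻⁴)(-2.8)+(7.2 × 10⁻⁴)(+1.96) = 1.7 × 10⁻³ → stable
  200–208 m: −αΔT+βΔS = −(1.2 × 10⁻⁴)(-7.5)+(7.2 × 10⁻⁴)(+0.27) = 1.1 × 10⁻³ → stable
  208–221 m: −αΔT+βΔS = −(1.2 × 10⁻⁴)(+3.8)+(7.2 × 10⁻⁴)(-1.57) = -1.6 × 10⁻³ → UNSTABLE
The 208–221 m interval has Δρ < 0: lighter water underlies denser water.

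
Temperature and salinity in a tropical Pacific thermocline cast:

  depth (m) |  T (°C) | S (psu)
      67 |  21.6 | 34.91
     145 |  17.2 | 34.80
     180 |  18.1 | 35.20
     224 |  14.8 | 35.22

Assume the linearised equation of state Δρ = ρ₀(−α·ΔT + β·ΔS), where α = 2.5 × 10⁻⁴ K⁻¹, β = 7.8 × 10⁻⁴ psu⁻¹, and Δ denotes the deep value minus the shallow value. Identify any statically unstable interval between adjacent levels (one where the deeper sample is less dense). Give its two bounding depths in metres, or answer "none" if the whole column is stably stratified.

Evaluate Δρ/ρ₀ = −αΔT + βΔS across each adjacent pair:
  67–145 m: −αΔT+βΔS = −(2.5 × 10⁻⁴)(-4.4)+(7.8 × 10⁻⁴)(-0.11) = 1.0 × 10⁻³ → stable
  145–180 m: −αΔT+βΔS = −(2.5 × 10⁻⁴)(+0.9)+(7.8 × 10⁻⁴)(+0.40) = 8.7 × 10⁻⁵ → stable
  180–224 m: −αΔT+βΔS = −(2.5 × 10⁻⁴)(-3.3)+(7.8 × 10⁻⁴)(+0.02) = 8.4 × 10⁻⁴ → stable
Every interval has Δρ > 0: the column is stably stratified throughout.

none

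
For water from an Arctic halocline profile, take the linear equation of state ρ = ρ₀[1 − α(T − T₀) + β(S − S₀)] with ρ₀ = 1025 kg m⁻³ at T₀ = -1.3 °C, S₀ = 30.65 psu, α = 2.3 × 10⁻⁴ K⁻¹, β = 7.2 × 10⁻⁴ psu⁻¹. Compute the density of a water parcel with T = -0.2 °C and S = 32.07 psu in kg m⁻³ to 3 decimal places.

T − T₀ = +1.1 K, S − S₀ = +1.42 psu.
Bracket = 1 − α·(+1.1) + β·(+1.42) = 1 + (7.694 × 10⁻⁴) = 1.0007694.
ρ = 1025 × 1.0007694 = 1025.789 kg m⁻³.

1025.789 kg m⁻³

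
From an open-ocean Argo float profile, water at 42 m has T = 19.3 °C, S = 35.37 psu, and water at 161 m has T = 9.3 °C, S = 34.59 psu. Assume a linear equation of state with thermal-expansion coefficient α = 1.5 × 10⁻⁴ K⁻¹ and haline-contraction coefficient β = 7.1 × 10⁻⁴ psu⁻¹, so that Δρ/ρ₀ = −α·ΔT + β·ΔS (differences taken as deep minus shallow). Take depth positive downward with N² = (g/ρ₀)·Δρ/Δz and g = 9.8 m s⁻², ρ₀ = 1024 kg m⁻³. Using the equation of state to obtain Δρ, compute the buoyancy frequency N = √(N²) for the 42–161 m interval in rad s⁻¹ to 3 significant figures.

8.83 × 10⁻³ rad s⁻¹

ΔT = -10.0 K, ΔS = -0.78 psu (deep − shallow).
Δρ/ρ₀ = −αΔT + βΔS = 1.50 × 10⁻³ − 5.538 × 10⁻⁴ = 9.462 × 10⁻⁴, so Δρ ≈ 0.9689 kg m⁻³.
N² = (g/ρ₀)·Δρ/Δz = g·(Δρ/ρ₀)/Δz = 9.8 × 9.462 × 10⁻⁴ / 119 = 7.7922 × 10⁻⁵ s⁻².
N = √(7.7922 × 10⁻⁵) = 8.8273 × 10⁻³ rad s⁻¹ ≈ 8.83 × 10⁻³ rad s⁻¹.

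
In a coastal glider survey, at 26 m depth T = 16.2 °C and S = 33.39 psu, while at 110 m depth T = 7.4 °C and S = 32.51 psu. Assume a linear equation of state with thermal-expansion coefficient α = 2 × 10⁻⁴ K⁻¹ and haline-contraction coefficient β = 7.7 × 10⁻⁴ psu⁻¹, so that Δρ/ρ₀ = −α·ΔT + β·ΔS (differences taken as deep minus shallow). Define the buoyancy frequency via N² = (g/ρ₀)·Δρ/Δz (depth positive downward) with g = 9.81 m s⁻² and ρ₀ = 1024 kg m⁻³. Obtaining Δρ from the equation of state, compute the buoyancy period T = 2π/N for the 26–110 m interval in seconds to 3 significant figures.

ΔT = -8.8 K, ΔS = -0.88 psu (deep − shallow).
Δρ/ρ₀ = −αΔT + βΔS = 1.76 × 10⁻³ − 6.776 × 10⁻⁴ = 1.0824 × 10⁻³, so Δρ ≈ 1.108 kg m⁻³.
N² = (g/ρ₀)·Δρ/Δz = g·(Δρ/ρ₀)/Δz = 9.81 × 1.0824 × 10⁻³ / 84 = 1.2641 × 10⁻⁴ s⁻².
N = √(1.2641 × 10⁻⁴) = 0.011243 rad s⁻¹ → T = 2π/N = 558.85 s ≈ 559 s.

559 s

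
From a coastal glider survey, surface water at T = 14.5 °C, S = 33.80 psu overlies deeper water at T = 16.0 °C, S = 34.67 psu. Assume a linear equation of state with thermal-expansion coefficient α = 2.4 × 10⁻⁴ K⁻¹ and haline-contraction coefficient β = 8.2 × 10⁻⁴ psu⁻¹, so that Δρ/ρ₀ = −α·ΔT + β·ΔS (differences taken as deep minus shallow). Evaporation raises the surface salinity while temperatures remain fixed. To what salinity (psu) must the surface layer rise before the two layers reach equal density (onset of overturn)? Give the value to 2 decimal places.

34.23 psu

Neutral buoyancy requires −α(T_deep − T_surf) + β(S_deep − S_surf′) = 0.
S_surf′ = S_deep − (α/β)·ΔT = 34.67 − (2.4 × 10⁻⁴/8.2 × 10⁻⁴)·(+1.5) = 34.2310 psu.
Increase required: 34.2310 − 33.80 = 0.4310 psu.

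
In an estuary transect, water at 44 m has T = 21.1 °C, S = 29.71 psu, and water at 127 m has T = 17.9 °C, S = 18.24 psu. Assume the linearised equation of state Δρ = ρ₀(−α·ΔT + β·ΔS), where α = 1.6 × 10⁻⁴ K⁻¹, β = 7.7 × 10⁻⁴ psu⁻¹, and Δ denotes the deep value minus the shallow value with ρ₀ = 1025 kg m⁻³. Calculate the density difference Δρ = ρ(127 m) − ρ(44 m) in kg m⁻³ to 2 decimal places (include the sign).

ΔT = -3.2 K, ΔS = -11.47 psu (deep − shallow).
Δρ/ρ₀ = −(1.6 × 10⁻⁴)(-3.2) + (7.7 × 10⁻⁴)(-11.47) = -8.3199 × 10⁻³.
Δρ = 1025 × (-8.3199 × 10⁻³) = -8.53 kg m⁻³.
Negative Δρ: lighter below, statically unstable.

-8.53 kg m⁻³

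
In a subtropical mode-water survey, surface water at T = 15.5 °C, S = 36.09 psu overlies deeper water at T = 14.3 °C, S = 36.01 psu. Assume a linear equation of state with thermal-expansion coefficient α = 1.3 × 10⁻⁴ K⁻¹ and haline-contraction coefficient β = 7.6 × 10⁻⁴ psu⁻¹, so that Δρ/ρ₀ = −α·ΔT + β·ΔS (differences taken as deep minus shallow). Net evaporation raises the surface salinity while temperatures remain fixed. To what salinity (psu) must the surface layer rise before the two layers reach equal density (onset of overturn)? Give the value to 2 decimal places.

36.22 psu

Neutral buoyancy requires −α(T_deep − T_surf) + β(S_deep − S_surf′) = 0.
S_surf′ = S_deep − (α/β)·ΔT = 36.01 − (1.3 × 10⁻⁴/7.6 × 10⁻⁴)·(-1.2) = 36.2153 psu.
Increase required: 36.2153 − 36.09 = 0.1253 psu.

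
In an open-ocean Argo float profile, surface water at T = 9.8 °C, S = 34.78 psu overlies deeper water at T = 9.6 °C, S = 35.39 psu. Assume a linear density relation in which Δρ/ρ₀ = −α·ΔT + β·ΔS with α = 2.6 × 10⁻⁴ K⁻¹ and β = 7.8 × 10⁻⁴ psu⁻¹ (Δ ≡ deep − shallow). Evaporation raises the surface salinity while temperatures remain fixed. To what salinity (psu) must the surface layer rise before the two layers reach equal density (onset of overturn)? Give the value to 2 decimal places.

35.46 psu

Neutral buoyancy requires −α(T_deep − T_surf) + β(S_deep − S_surf′) = 0.
S_surf′ = S_deep − (α/β)·ΔT = 35.39 − (2.6 × 10⁻⁴/7.8 × 10⁻⁴)·(-0.2) = 35.4567 psu.
Increase required: 35.4567 − 34.78 = 0.6767 psu.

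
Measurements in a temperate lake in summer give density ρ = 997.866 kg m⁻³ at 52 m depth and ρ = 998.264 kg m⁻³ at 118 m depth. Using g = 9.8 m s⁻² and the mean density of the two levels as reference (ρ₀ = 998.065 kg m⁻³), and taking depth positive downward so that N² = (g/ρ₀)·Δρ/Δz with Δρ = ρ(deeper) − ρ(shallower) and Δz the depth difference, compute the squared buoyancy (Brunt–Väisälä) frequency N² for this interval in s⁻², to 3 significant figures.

Δρ = 998.264 − 997.866 = 0.398 kg m⁻³ over Δz = 118 − 52 = 66 m.
N² = (9.8/998.065) × (0.398/66) = 5.9212 × 10⁻⁵ s⁻² ≈ 5.92 × 10⁻⁵ s⁻².
N² > 0, so the interval is statically stable.

5.92 × 10⁻⁵ s⁻²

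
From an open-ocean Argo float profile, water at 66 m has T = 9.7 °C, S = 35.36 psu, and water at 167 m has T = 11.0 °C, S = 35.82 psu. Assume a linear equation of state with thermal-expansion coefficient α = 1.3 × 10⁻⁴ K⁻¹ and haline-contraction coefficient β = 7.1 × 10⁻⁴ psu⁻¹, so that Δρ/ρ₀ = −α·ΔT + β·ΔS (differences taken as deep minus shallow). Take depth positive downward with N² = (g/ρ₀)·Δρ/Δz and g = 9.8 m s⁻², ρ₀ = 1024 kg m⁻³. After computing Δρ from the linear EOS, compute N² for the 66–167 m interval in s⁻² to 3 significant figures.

1.53 × 10⁻⁵ s⁻²

ΔT = +1.3 K, ΔS = +0.46 psu (deep − shallow).
Δρ/ρ₀ = −αΔT + βΔS = -1.69 × 10⁻⁴ + 3.266 × 10⁻⁴ = 1.576 × 10⁻⁴, so Δρ ≈ 0.1614 kg m⁻³.
N² = (g/ρ₀)·Δρ/Δz = g·(Δρ/ρ₀)/Δz = 9.8 × 1.576 × 10⁻⁴ / 101 = 1.5292 × 10⁻⁵ s⁻² ≈ 1.53 × 10⁻⁵ s⁻².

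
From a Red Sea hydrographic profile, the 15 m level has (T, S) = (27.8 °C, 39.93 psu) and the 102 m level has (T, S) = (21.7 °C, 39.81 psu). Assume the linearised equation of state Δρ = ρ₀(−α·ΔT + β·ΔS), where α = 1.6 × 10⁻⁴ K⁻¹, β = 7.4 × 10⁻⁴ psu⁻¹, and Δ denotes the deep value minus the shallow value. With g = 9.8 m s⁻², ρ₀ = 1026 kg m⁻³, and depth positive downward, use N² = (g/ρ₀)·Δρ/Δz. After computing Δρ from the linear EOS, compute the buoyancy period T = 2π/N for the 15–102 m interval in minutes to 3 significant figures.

ΔT = -6.1 K, ΔS = -0.12 psu (deep − shallow).
Δρ/ρ₀ = −αΔT + βΔS = 9.76 × 10⁻⁴ − 8.88 × 10⁻⁵ = 8.872 × 10⁻⁴, so Δρ ≈ 0.9103 kg m⁻³.
N² = (g/ρ₀)·Δρ/Δz = g·(Δρ/ρ₀)/Δz = 9.8 × 8.872 × 10⁻⁴ / 87 = 9.9937 × 10⁻⁵ s⁻².
N = √(9.9937 × 10⁻⁵) = 9.9968 × 10⁻³ rad s⁻¹ → T = 2π/N = 628.52 s = 10.475 min ≈ 10.5 min.

10.5 min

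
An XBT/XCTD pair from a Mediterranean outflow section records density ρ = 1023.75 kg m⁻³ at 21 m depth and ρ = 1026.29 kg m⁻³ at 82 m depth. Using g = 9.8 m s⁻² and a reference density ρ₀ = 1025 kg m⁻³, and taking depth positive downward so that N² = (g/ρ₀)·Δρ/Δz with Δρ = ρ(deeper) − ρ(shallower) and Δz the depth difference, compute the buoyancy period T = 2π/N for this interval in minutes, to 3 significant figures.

5.25 min

Δρ = 1026.29 − 1023.75 = 2.54 kg m⁻³ over Δz = 82 − 21 = 61 m.
N² = (9.8/1025) × (2.54/61) = 3.9811 × 10⁻⁴ s⁻².
N = √(3.9811 × 10⁻⁴) = 0.019953 rad s⁻¹, so T = 2π/N = 314.90 s = 5.2483 min ≈ 5.25 min.
A positive N² confirms static stability across the interval.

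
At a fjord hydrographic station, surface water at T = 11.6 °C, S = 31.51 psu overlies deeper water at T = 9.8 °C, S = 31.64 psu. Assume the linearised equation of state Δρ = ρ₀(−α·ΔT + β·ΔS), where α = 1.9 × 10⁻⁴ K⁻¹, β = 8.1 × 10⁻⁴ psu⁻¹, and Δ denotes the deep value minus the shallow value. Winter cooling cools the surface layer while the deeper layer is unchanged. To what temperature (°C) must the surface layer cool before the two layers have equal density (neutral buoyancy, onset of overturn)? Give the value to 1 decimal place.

Neutral buoyancy requires Δρ = 0, i.e. −α(T_deep − T_surf′) + β(S_deep − S_surf) = 0.
T_surf′ = T_deep − (β/α)·ΔS = 9.8 − (8.1 × 10⁻⁴/1.9 × 10⁻⁴)·(+0.13) = 9.246 °C.
Cooling required: 11.6 − (9.246) = 2.354 °C.

9.2 °C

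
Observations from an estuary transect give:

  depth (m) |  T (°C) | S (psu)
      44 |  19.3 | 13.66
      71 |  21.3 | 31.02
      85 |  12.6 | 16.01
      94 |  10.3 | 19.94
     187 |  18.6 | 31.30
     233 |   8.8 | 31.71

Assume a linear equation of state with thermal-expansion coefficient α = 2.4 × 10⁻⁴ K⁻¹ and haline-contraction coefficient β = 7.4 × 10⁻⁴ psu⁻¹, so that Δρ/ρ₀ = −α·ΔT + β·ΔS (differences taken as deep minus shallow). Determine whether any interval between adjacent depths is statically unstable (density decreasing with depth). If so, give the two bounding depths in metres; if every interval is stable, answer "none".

Evaluate Δρ/ρ₀ = −αΔT + βΔS across each adjacent pair:
  44–71 m: −αΔT+βΔS = −(2.4 × 10⁻⁴)(+2.0)+(7.4 × 10⁻⁴)(+17.36) = 0.012 → stable
  71–85 m: −αΔT+βΔS = −(2.4 × 10⁻⁴)(-8.7)+(7.4 × 10⁻⁴)(-15.01) = -9.0 × 10⁻³ → UNSTABLE
  85–94 m: −αΔT+βΔS = −(2.4 × 10⁻⁴)(-2.3)+(7.4 × 10⁻⁴)(+3.93) = 3.5 × 10⁻³ → stable
  94–187 m: −αΔT+βΔS = −(2.4 × 10⁻⁴)(+8.3)+(7.4 × 10⁻⁴)(+11.36) = 6.4 × 10⁻³ → stable
  187–233 m: −αΔT+βΔS = −(2.4 × 10⁻⁴)(-9.8)+(7.4 × 10⁻⁴)(+0.41) = 2.7 × 10⁻³ → stable
The 71–85 m interval has Δρ < 0: lighter water underlies denser water.

71–85 m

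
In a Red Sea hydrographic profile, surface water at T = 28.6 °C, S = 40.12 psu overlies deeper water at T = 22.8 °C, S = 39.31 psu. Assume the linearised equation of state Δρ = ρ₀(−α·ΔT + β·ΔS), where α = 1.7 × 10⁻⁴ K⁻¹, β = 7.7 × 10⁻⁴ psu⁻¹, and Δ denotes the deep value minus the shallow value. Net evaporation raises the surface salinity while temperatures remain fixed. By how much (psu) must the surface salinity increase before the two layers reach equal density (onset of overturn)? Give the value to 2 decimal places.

Neutral buoyancy requires −α(T_deep − T_surf) + β(S_deep − S_surf′) = 0.
S_surf′ = S_deep − (α/β)·ΔT = 39.31 − (1.7 × 10⁻⁴/7.7 × 10⁻⁴)·(-5.8) = 40.5905 psu.
Increase required: 40.5905 − 40.12 = 0.4705 psu.

0.47 psu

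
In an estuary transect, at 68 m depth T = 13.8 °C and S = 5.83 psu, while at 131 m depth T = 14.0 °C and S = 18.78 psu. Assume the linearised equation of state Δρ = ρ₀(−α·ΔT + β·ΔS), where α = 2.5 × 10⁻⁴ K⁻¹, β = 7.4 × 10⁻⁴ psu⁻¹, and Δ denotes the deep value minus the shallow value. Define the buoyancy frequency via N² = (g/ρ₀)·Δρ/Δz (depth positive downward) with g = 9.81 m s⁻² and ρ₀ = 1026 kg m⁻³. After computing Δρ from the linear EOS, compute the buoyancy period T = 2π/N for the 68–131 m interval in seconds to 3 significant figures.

ΔT = +0.2 K, ΔS = +12.95 psu (deep − shallow).
Δρ/ρ₀ = −αΔT + βΔS = -5.00 × 10⁻⁵ + 9.583 × 10⁻³ = 9.533 × 10⁻³, so Δρ ≈ 9.781 kg m⁻³.
N² = (g/ρ₀)·Δρ/Δz = g·(Δρ/ρ₀)/Δz = 9.81 × 9.533 × 10⁻³ / 63 = 1.4844 × 10⁻³ s⁻².
N = √(1.4844 × 10⁻³) = 0.038528 rad s⁻¹ → T = 2π/N = 163.08 s ≈ 163 s.

163 s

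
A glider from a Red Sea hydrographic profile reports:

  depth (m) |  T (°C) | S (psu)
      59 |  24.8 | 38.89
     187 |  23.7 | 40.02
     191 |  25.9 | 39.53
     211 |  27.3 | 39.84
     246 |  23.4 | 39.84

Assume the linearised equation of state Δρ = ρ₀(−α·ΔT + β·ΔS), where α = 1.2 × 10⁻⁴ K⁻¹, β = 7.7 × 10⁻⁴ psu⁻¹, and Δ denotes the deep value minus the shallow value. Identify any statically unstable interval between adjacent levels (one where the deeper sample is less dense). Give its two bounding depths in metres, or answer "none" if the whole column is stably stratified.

Evaluate Δρ/ρ₀ = −αΔT + βΔS across each adjacent pair:
  59–187 m: −αΔT+βΔS = −(1.2 × 10⁻⁴)(-1.1)+(7.7 × 10⁻⁴)(+1.13) = 1.0 × 10⁻³ → stable
  187–191 m: −αΔT+βΔS = −(1.2 × 10⁻⁴)(+2.2)+(7.7 × 10⁻⁴)(-0.49) = -6.4 × 10⁻⁴ → UNSTABLE
  191–211 m: −αΔT+βΔS = −(1.2 × 10⁻⁴)(+1.4)+(7.7 × 10⁻⁴)(+0.31) = 7.1 × 10⁻⁵ → stable
  211–246 m: −αΔT+βΔS = −(1.2 × 10⁻⁴)(-3.9)+(7.7 × 10⁻⁴)(+0.00) = 4.7 × 10⁻⁴ → stable
The 187–191 m interval has Δρ < 0: lighter water underlies denser water.

187–191 m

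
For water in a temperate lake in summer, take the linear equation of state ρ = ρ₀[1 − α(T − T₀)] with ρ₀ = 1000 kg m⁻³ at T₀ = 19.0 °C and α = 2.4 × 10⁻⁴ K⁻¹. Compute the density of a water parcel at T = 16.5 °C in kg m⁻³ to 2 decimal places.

T − T₀ = -2.5 K.
Bracket = 1 − α·(-2.5) = 1 + (6.00 × 10⁻⁴) = 1.0006000.
ρ = 1000 × 1.0006000 = 1000.60 kg m⁻³.

1000.60 kg m⁻³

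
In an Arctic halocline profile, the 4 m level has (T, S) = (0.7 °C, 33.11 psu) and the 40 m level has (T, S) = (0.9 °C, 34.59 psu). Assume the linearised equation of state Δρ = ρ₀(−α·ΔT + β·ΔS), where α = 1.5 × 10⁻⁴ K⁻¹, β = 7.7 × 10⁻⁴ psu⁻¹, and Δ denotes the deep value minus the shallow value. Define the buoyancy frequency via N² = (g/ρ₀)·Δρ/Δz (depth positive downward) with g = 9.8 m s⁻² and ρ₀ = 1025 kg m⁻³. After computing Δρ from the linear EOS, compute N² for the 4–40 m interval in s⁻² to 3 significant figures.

3.02 × 10⁻⁴ s⁻²

ΔT = +0.2 K, ΔS = +1.48 psu (deep − shallow).
Δρ/ρ₀ = −αΔT + βΔS = -3.00 × 10⁻⁵ + 1.1396 × 10⁻³ = 1.1096 × 10⁻³, so Δρ ≈ 1.137 kg m⁻³.
N² = (g/ρ₀)·Δρ/Δz = g·(Δρ/ρ₀)/Δz = 9.8 × 1.1096 × 10⁻³ / 36 = 3.0206 × 10⁻⁴ s⁻² ≈ 3.02 × 10⁻⁴ s⁻².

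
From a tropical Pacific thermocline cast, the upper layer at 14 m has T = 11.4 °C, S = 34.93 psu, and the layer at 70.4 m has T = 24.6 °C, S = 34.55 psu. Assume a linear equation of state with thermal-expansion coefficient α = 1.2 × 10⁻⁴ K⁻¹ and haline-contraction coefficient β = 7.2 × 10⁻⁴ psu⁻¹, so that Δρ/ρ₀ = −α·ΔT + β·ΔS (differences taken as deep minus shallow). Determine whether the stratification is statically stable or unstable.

ΔT = 24.6 − 11.4 = +13.2 K and ΔS = 34.55 − 34.93 = -0.38 psu (deep − shallow).
−αΔT = -1.584 × 10⁻³; βΔS = -2.736 × 10⁻⁴; sum Δρ/ρ₀ = -1.8576 × 10⁻³.
Δρ/ρ₀ < 0, so Δρ < 0: deeper water is lighter → statically unstable; the column would overturn.

unstable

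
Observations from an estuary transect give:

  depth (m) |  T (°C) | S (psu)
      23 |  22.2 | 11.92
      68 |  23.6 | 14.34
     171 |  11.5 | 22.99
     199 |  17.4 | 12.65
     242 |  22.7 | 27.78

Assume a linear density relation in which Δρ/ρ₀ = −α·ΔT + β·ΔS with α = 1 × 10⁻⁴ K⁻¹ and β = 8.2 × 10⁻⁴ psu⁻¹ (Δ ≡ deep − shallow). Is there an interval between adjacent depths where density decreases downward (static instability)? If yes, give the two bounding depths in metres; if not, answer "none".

Evaluate Δρ/ρ₀ = −αΔT + βΔS across each adjacent pair:
  23–68 m: −αΔT+βΔS = −(1 × 10⁻⁴)(+1.4)+(8.2 × 10⁻⁴)(+2.42) = 1.8 × 10⁻³ → stable
  68–171 m: −αΔT+βΔS = −(1 × 10⁻⁴)(-12.1)+(8.2 × 10⁻⁴)(+8.65) = 8.3 × 10⁻³ → stable
  171–199 m: −αΔT+βΔS = −(1 × 10⁻⁴)(+5.9)+(8.2 × 10⁻⁴)(-10.34) = -9.1 × 10⁻³ → UNSTABLE
  199–242 m: −αΔT+βΔS = −(1 × 10⁻⁴)(+5.3)+(8.2 × 10⁻⁴)(+15.13) = 0.012 → stable
The 171–199 m interval has Δρ < 0: lighter water underlies denser water.

171–199 m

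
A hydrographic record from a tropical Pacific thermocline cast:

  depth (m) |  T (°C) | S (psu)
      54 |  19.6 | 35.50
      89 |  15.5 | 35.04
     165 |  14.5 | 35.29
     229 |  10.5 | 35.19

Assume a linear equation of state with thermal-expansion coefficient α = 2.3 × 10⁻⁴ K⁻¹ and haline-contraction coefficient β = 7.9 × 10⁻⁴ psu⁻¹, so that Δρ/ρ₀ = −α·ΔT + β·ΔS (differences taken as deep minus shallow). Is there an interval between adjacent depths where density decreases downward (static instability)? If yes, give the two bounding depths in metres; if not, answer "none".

none

Evaluate Δρ/ρ₀ = −αΔT + βΔS across each adjacent pair:
  54–89 m: −αΔT+βΔS = −(2.3 × 10⁻⁴)(-4.1)+(7.9 × 10⁻⁴)(-0.46) = 5.8 × 10⁻⁴ → stable
  89–165 m: −αΔT+βΔS = −(2.3 × 10⁻⁴)(-1.0)+(7.9 × 10⁻⁴)(+0.25) = 4.3 × 10⁻⁴ → stable
  165–229 m: −αΔT+βΔS = −(2.3 × 10⁻⁴)(-4.0)+(7.9 × 10⁻⁴)(-0.10) = 8.4 × 10⁻⁴ → stable
Every interval has Δρ > 0: the column is stably stratified throughout.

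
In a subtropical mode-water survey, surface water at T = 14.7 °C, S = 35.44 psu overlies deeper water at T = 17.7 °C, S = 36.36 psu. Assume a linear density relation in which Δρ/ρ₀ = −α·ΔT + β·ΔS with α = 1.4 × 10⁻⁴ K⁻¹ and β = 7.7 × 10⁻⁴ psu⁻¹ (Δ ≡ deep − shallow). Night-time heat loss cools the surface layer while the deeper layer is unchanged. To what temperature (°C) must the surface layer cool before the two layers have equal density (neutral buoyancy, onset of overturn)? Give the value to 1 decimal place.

12.6 °C

Neutral buoyancy requires Δρ = 0, i.e. −α(T_deep − T_surf′) + β(S_deep − S_surf) = 0.
T_surf′ = T_deep − (β/α)·ΔS = 17.7 − (7.7 × 10⁻⁴/1.4 × 10⁻⁴)·(+0.92) = 12.640 °C.
Cooling required: 14.7 − (12.640) = 2.060 °C.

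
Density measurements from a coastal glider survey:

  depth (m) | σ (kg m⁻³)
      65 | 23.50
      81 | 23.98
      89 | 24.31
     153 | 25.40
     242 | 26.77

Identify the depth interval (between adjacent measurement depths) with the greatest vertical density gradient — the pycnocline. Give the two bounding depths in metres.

81–89 m

Compute the density gradient over each adjacent pair:
  65–81 m: Δρ/Δz = 0.48/16 = 0.030 kg m⁻⁴
  81–89 m: Δρ/Δz = 0.33/8 = 0.041 kg m⁻⁴
  89–153 m: Δρ/Δz = 1.09/64 = 0.017 kg m⁻⁴
  153–242 m: Δρ/Δz = 1.37/89 = 0.015 kg m⁻⁴
The largest gradient is in the 81–89 m interval — the pycnocline.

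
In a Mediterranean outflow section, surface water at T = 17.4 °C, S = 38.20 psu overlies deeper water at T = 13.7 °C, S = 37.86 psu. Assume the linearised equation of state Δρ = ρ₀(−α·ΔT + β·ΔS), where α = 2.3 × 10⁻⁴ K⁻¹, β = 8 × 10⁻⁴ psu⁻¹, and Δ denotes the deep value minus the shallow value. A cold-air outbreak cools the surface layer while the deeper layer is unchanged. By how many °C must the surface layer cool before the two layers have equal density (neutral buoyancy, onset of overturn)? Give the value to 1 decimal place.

2.5 °C

Neutral buoyancy requires Δρ = 0, i.e. −α(T_deep − T_surf′) + β(S_deep − S_surf) = 0.
T_surf′ = T_deep − (β/α)·ΔS = 13.7 − (8 × 10⁻⁴/2.3 × 10⁻⁴)·(-0.34) = 14.883 °C.
Cooling required: 17.4 − (14.883) = 2.517 °C.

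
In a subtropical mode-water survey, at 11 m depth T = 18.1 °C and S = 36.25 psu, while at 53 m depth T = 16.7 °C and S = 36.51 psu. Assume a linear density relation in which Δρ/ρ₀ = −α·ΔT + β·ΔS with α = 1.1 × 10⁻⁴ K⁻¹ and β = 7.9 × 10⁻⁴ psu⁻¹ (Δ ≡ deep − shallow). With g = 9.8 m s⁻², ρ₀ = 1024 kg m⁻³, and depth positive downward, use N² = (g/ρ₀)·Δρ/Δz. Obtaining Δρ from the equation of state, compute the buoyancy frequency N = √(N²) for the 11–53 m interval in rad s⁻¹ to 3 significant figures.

ΔT = -1.4 K, ΔS = +0.26 psu (deep − shallow).
Δρ/ρ₀ = −αΔT + βΔS = 1.54 × 10⁻⁴ + 2.054 × 10⁻⁴ = 3.594 × 10⁻⁴, so Δρ ≈ 0.3680 kg m⁻³.
N² = (g/ρ₀)·Δρ/Δz = g·(Δρ/ρ₀)/Δz = 9.8 × 3.594 × 10⁻⁴ / 42 = 8.3860 × 10⁻⁵ s⁻².
N = √(8.3860 × 10⁻⁵) = 9.1575 × 10⁻³ rad s⁻¹ ≈ 9.16 × 10⁻³ rad s⁻¹.

9.16 × 10⁻³ rad s⁻¹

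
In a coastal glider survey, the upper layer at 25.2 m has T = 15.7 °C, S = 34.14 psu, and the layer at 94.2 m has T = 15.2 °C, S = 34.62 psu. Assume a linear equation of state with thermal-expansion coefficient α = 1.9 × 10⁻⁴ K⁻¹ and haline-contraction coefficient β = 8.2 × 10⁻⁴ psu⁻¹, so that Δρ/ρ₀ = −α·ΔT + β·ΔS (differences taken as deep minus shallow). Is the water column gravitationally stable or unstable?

ΔT = 15.2 − 15.7 = -0.5 K and ΔS = 34.62 − 34.14 = +0.48 psu (deep − shallow).
−αΔT = 9.50 × 10⁻⁵; βΔS = 3.936 × 10⁻⁴; sum Δρ/ρ₀ = 4.886 × 10⁻⁴.
Δρ/ρ₀ > 0, so Δρ > 0: deeper water is denser → statically stable.

stable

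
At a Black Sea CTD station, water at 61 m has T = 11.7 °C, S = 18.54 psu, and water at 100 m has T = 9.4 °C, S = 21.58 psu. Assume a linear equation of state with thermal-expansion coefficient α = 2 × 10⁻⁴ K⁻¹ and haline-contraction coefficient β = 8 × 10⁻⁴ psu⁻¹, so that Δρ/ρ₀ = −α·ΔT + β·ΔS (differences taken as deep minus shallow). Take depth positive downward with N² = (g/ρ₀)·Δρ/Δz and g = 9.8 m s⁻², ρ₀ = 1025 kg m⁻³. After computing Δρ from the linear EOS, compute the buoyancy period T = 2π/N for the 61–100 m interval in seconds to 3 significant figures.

ΔT = -2.3 K, ΔS = +3.04 psu (deep − shallow).
Δρ/ρ₀ = −αΔT + βΔS = 4.60 × 10⁻⁴ + 2.432 × 10⁻³ = 2.892 × 10⁻³, so Δρ ≈ 2.964 kg m⁻³.
N² = (g/ρ₀)·Δρ/Δz = g·(Δρ/ρ₀)/Δz = 9.8 × 2.892 × 10⁻³ / 39 = 7.2671 × 10⁻⁴ s⁻².
N = √(7.2671 × 10⁻⁴) = 0.026958 rad s⁻¹ → T = 2π/N = 233.07 s ≈ 233 s.

233 s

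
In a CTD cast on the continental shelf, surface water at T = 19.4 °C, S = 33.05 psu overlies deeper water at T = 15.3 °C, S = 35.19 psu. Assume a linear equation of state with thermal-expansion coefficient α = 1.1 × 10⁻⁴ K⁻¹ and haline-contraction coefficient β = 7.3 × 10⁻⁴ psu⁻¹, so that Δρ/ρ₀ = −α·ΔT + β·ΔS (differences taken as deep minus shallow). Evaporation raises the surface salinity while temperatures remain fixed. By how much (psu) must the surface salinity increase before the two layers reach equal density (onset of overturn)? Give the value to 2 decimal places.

2.76 psu

Neutral buoyancy requires −α(T_deep − T_surf) + β(S_deep − S_surf′) = 0.
S_surf′ = S_deep − (α/β)·ΔT = 35.19 − (1.1 × 10⁻⁴/7.3 × 10⁻⁴)·(-4.1) = 35.8078 psu.
Increase required: 35.8078 − 33.05 = 2.7578 psu.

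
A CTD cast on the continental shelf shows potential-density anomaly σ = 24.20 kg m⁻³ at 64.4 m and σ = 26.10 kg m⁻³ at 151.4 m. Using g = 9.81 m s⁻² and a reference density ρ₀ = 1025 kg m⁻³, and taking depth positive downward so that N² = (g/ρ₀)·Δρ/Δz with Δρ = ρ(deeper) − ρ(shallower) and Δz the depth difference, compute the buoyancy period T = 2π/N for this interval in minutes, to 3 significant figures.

7.24 min

Δρ = 1026.10 − 1024.20 = 1.90 kg m⁻³ over Δz = 151.4 − 64.4 = 87 m.
N² = (9.81/1025) × (1.90/87) = 2.0902 × 10⁻⁴ s⁻².
N = √(2.0902 × 10⁻⁴) = 0.014458 rad s⁻¹, so T = 2π/N = 434.58 s = 7.2430 min ≈ 7.24 min.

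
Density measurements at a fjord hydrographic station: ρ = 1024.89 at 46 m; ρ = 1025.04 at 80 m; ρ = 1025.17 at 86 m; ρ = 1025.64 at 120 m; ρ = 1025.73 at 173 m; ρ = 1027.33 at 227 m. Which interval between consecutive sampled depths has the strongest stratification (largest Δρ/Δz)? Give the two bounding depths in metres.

173–227 m

Compute the density gradient over each adjacent pair:
  46–80 m: Δρ/Δz = 0.15/34 = 4.4 × 10⁻³ kg m⁻⁴
  80–86 m: Δρ/Δz = 0.13/6 = 0.022 kg m⁻⁴
  86–120 m: Δρ/Δz = 0.47/34 = 0.014 kg m⁻⁴
  120–173 m: Δρ/Δz = 0.09/53 = 1.7 × 10⁻³ kg m⁻⁴
  173–227 m: Δρ/Δz = 1.60/54 = 0.030 kg m⁻⁴
The largest gradient is in the 173–227 m interval — the pycnocline.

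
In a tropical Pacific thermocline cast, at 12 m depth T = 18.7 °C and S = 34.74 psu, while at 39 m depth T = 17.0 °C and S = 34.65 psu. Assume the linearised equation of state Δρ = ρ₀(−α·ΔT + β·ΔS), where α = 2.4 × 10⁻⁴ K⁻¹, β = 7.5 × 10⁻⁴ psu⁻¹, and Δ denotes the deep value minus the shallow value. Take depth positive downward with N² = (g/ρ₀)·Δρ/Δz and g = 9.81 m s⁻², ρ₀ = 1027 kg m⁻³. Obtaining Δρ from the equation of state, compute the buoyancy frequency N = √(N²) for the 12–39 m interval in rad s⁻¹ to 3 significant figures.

ΔT = -1.7 K, ΔS = -0.09 psu (deep − shallow).
Δρ/ρ₀ = −αΔT + βΔS = 4.08 × 10⁻⁴ − 6.75 × 10⁻⁵ = 3.405 × 10⁻⁴, so Δρ ≈ 0.3497 kg m⁻³.
N² = (g/ρ₀)·Δρ/Δz = g·(Δρ/ρ₀)/Δz = 9.81 × 3.405 × 10⁻⁴ / 27 = 1.2371 × 10⁻⁴ s⁻².
N = √(1.2371 × 10⁻⁴) = 0.011122 rad s⁻¹ ≈ 0.0111 rad s⁻¹.

0.0111 rad s⁻¹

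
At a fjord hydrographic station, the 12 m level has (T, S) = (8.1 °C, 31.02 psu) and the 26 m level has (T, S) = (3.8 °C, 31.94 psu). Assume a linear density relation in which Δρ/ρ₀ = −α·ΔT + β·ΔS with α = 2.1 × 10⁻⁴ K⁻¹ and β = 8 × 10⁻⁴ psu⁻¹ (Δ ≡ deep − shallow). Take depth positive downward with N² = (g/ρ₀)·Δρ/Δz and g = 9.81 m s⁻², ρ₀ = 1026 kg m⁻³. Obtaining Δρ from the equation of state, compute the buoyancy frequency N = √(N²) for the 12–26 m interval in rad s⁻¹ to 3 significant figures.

0.0339 rad s⁻¹

ΔT = -4.3 K, ΔS = +0.92 psu (deep − shallow).
Δρ/ρ₀ = −αΔT + βΔS = 9.03 × 10⁻⁴ + 7.36 × 10⁻⁴ = 1.639 × 10⁻³, so Δρ ≈ 1.682 kg m⁻³.
N² = (g/ρ₀)·Δρ/Δz = g·(Δρ/ρ₀)/Δz = 9.81 × 1.639 × 10⁻³ / 14 = 1.1485 × 10⁻³ s⁻².
N = √(1.1485 × 10⁻³) = 0.033890 rad s⁻¹ ≈ 0.0339 rad s⁻¹.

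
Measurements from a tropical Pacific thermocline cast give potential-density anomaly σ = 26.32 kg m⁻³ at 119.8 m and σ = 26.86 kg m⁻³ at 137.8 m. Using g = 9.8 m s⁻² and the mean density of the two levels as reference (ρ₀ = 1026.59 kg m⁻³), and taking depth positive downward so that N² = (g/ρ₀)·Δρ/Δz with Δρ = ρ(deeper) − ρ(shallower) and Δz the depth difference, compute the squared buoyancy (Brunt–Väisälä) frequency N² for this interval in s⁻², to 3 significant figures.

2.86 × 10⁻⁴ s⁻²

Δρ = 1026.86 − 1026.32 = 0.54 kg m⁻³ over Δz = 137.8 − 119.8 = 18 m.
N² = (9.8/1026.59) × (0.54/18) = 2.8639 × 10⁻⁴ s⁻² ≈ 2.86 × 10⁻⁴ s⁻².
A positive N² confirms static stability across the interval.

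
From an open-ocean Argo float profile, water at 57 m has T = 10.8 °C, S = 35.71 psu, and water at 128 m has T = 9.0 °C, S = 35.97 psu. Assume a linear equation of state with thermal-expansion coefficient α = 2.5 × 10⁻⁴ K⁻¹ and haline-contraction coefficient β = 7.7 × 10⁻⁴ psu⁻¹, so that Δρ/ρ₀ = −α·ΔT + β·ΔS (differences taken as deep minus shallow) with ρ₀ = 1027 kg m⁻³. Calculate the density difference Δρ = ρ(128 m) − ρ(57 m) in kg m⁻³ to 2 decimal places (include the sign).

+0.67 kg m⁻³

ΔT = -1.8 K, ΔS = +0.26 psu (deep − shallow).
Δρ/ρ₀ = −(2.5 × 10⁻⁴)(-1.8) + (7.7 × 10⁻⁴)(+0.26) = 6.502 × 10⁻⁴.
Δρ = 1027 × (6.502 × 10⁻⁴) = +0.67 kg m⁻³.
Positive Δρ: denser below, stable.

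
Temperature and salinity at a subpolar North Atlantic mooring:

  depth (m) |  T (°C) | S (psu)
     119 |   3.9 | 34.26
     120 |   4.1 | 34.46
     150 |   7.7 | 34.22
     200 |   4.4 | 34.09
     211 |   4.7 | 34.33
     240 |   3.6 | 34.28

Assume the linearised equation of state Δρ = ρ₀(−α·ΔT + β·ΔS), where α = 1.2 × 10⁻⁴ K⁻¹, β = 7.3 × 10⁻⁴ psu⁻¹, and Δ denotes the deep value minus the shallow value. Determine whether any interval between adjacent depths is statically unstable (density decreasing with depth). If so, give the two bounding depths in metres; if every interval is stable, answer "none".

Evaluate Δρ/ρ₀ = −αΔT + βΔS across each adjacent pair:
  119–120 m: −αΔT+βΔS = −(1.2 × 10⁻⁴)(+0.2)+(7.3 × 10⁻⁴)(+0.20) = 1.2 × 10⁻⁴ → stable
  120–150 m: −αΔT+βΔS = −(1.2 × 10⁻⁴)(+3.6)+(7.3 × 10⁻⁴)(-0.24) = -6.1 × 10⁻⁴ → UNSTABLE
  150–200 m: −αΔT+βΔS = −(1.2 × 10⁻⁴)(-3.3)+(7.3 × 10⁻⁴)(-0.13) = 3.0 × 10⁻⁴ → stable
  200–211 m: −αΔT+βΔS = −(1.2 × 10⁻⁴)(+0.3)+(7.3 × 10⁻⁴)(+0.24) = 1.4 × 10⁻⁴ → stable
  211–240 m: −αΔT+βΔS = −(1.2 × 10⁻⁴)(-1.1)+(7.3 × 10⁻⁴)(-0.05) = 9.6 × 10⁻⁵ → stable
The 120–150 m interval has Δρ < 0: lighter water underlies denser water.

120–150 m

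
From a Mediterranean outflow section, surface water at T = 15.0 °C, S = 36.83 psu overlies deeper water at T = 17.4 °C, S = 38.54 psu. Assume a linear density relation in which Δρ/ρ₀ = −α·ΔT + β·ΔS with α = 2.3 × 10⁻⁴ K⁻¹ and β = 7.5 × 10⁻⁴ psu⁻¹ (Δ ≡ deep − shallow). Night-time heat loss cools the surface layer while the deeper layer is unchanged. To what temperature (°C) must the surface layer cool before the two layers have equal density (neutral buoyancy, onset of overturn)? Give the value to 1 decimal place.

11.8 °C

Neutral buoyancy requires Δρ = 0, i.e. −α(T_deep − T_surf′) + β(S_deep − S_surf) = 0.
T_surf′ = T_deep − (β/α)·ΔS = 17.4 − (7.5 × 10⁻⁴/2.3 × 10⁻⁴)·(+1.71) = 11.824 °C.
Cooling required: 15.0 − (11.824) = 3.176 °C.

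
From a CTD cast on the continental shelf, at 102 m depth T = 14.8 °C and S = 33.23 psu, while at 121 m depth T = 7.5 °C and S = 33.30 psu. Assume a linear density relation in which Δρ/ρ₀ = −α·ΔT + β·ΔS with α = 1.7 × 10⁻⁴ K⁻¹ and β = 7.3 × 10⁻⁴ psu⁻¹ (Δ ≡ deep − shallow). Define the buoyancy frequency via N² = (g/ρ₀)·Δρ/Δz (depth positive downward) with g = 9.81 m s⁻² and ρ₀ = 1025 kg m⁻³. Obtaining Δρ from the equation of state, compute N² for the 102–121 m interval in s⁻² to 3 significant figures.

6.67 × 10⁻⁴ s⁻²

ΔT = -7.3 K, ΔS = +0.07 psu (deep − shallow).
Δρ/ρ₀ = −αΔT + βΔS = 1.241 × 10⁻³ + 5.11 × 10⁻⁵ = 1.2921 × 10⁻³, so Δρ ≈ 1.324 kg m⁻³.
N² = (g/ρ₀)·Δρ/Δz = g·(Δρ/ρ₀)/Δz = 9.81 × 1.2921 × 10⁻³ / 19 = 6.6713 × 10⁻⁴ s⁻² ≈ 6.67 × 10⁻⁴ s⁻².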